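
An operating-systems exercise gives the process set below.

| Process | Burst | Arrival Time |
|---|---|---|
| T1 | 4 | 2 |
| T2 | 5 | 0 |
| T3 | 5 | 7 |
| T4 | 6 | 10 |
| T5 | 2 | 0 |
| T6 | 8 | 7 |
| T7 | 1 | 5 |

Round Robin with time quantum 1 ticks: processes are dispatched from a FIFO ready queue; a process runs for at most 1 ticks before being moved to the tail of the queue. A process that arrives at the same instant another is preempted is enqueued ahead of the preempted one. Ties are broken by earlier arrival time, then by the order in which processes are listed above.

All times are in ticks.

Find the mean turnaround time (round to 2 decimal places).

Gantt: | T2 0-1 | T5 1-2 | T2 2-3 | T1 3-4 | T5 4-5 | T2 5-6 | T1 6-7 | T7 7-8 | T2 8-9 | T3 9-10 | T6 10-11 | T1 11-12 | T2 12-13 | T4 13-14 | T3 14-15 | T6 15-16 | T1 16-17 | T4 17-18 | T3 18-19 | T6 19-20 | T4 20-21 | T3 21-22 | T6 22-23 | T4 23-24 | T3 24-25 | T6 25-26 | T4 26-27 | T6 27-28 | T4 28-29 | T6 29-31 |
Completion: T1=17  T2=13  T3=25  T4=29  T5=5  T6=31  T7=8
Turnaround (C−A): T1=15  T2=13  T3=18  T4=19  T5=5  T6=24  T7=3
Turnaround times: T1=15, T2=13, T3=18, T4=19, T5=5, T6=24, T7=3
Average turnaround = (15+13+18+19+5+24+3) / 7 = 97/7 = 13.86

13.86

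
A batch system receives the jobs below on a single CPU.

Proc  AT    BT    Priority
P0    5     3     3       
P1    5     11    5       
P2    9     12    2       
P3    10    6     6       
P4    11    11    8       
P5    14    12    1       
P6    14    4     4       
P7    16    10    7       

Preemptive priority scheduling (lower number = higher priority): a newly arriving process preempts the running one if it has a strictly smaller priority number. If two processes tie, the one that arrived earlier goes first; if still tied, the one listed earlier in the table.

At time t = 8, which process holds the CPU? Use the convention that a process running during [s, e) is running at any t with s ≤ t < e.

P1

Gantt: | idle 0-5 | P0 5-8 | P1 8-9 | P2 9-14 | P5 14-26 | P2 26-33 | P6 33-37 | P1 37-47 | P3 47-53 | P7 53-63 | P4 63-74 |
Completion: P0=8  P1=47  P2=33  P3=53  P4=74  P5=26  P6=37  P7=63
Turnaround (C−A): P0=3  P1=42  P2=24  P3=43  P4=63  P5=12  P6=23  P7=47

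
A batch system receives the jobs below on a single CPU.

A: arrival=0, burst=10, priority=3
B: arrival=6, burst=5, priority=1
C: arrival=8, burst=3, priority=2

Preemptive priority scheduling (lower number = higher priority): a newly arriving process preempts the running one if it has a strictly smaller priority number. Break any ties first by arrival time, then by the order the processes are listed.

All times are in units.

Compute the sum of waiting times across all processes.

11

Schedule: | A 0-6 | B 6-11 | C 11-14 | A 14-18 |
Completion: A=18  B=11  C=14
Turnaround (C−A): A=18  B=5  C=6
Waiting = turnaround − burst: A=8, B=0, C=3
Total waiting = 8 + 0 + 3 = 11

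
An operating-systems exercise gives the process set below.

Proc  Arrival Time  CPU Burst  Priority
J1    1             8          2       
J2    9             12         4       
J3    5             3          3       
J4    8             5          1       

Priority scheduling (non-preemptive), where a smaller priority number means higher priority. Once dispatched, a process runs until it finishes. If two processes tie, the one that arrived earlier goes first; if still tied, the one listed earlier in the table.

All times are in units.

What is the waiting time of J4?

Schedule: | idle 0-1 | J1 1-9 | J4 9-14 | J3 14-17 | J2 17-29 |
Completion: J1=9  J2=29  J3=17  J4=14
Waiting(J4) = turnaround − burst = 6 − 5 = 1

1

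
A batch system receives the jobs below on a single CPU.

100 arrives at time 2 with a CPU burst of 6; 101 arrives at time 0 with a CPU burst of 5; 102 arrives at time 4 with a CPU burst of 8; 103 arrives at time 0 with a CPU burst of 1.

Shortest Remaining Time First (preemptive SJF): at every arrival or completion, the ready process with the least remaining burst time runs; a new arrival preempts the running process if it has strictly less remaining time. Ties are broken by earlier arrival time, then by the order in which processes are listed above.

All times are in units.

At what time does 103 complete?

1

Gantt: | 103 0-1 | 101 1-6 | 100 6-12 | 102 12-20 |
Completion: 100=12  101=6  102=20  103=1
Turnaround (C−A): 100=10  101=6  102=16  103=1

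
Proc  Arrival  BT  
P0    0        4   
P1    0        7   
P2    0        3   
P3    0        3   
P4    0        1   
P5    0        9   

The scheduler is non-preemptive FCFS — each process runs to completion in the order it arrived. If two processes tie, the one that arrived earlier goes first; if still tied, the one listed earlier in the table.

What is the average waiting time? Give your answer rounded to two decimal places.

Schedule: | P0 0-4 | P1 4-11 | P2 11-14 | P3 14-17 | P4 17-18 | P5 18-27 |
Completion: P0=4  P1=11  P2=14  P3=17  P4=18  P5=27
Turnaround (C−A): P0=4  P1=11  P2=14  P3=17  P4=18  P5=27
Waiting times: P0=0, P1=4, P2=11, P3=14, P4=17, P5=18
Average waiting = (0+4+11+14+17+18) / 6 = 64/6 = 10.67

10.67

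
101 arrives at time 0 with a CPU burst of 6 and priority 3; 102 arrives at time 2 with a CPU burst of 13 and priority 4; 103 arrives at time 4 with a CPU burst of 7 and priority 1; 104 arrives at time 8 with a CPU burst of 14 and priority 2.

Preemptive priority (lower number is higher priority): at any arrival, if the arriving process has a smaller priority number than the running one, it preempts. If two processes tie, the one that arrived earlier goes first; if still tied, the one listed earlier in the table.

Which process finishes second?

Schedule: | 101 0-4 | 103 4-11 | 104 11-25 | 101 25-27 | 102 27-40 |
Completion: 101=27  102=40  103=11  104=25
Turnaround (C−A): 101=27  102=38  103=7  104=17
Finish order: 103 → 104 → 101 → 102

104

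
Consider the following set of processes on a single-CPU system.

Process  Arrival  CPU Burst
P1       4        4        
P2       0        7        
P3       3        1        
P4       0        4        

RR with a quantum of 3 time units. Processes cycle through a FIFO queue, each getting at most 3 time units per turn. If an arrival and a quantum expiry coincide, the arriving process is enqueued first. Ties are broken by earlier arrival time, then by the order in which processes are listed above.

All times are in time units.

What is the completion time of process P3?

7

Timeline: | P2 0-3 | P4 3-6 | P3 6-7 | P2 7-10 | P1 10-13 | P4 13-14 | P2 14-15 | P1 15-16 |
Completion: P1=16  P2=15  P3=7  P4=14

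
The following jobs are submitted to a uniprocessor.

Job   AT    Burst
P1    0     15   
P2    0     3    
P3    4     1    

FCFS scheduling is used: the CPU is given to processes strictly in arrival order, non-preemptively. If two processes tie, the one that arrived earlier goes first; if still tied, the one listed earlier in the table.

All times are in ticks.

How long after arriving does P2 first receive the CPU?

15

Schedule: | P1 0-15 | P2 15-18 | P3 18-19 |
Completion: P1=15  P2=18  P3=19
Turnaround (C−A): P1=15  P2=18  P3=15
Response(P2) = first start − arrival = 15 − 0 = 15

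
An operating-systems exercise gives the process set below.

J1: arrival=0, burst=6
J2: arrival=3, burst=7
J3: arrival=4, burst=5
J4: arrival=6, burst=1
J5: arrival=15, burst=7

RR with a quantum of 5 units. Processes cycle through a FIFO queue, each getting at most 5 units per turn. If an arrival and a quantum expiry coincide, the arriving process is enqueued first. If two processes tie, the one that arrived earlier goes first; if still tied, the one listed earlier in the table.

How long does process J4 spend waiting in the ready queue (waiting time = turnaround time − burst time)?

Gantt: | J1 0-5 | J2 5-10 | J3 10-15 | J1 15-16 | J4 16-17 | J2 17-19 | J5 19-26 |
Completion: J1=16  J2=19  J3=15  J4=17  J5=26
Turnaround (C−A): J1=16  J2=16  J3=11  J4=11  J5=11
Waiting(J4) = turnaround − burst = 11 − 1 = 10

10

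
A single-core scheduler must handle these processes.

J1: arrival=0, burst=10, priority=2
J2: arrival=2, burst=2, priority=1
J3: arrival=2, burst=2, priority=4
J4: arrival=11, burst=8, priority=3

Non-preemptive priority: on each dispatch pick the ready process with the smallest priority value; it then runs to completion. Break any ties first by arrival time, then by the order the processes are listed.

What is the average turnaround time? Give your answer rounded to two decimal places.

12.25

Gantt: | J1 0-10 | J2 10-12 | J4 12-20 | J3 20-22 |
Completion: J1=10  J2=12  J3=22  J4=20
Turnaround (C−A): J1=10  J2=10  J3=20  J4=9
Turnaround times: J1=10, J2=10, J3=20, J4=9
Average turnaround = (10+10+20+9) / 4 = 49/4 = 12.25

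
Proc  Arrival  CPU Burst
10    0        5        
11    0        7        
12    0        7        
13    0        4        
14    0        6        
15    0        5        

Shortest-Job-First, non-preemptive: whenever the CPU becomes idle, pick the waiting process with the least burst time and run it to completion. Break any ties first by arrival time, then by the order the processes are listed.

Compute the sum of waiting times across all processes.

74

Gantt: | 13 0-4 | 10 4-9 | 15 9-14 | 14 14-20 | 11 20-27 | 12 27-34 |
Completion: 10=9  11=27  12=34  13=4  14=20  15=14
Turnaround (C−A): 10=9  11=27  12=34  13=4  14=20  15=14
Waiting = turnaround − burst: 10=4, 11=20, 12=27, 13=0, 14=14, 15=9
Total waiting = 4 + 20 + 27 + 0 + 14 + 9 = 74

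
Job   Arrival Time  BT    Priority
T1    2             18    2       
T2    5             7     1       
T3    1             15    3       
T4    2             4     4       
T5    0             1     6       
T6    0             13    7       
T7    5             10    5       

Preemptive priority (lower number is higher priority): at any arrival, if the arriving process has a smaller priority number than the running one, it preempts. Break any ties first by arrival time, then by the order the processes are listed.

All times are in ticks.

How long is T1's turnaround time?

Timeline: | T5 0-1 | T3 1-2 | T1 2-5 | T2 5-12 | T1 12-27 | T3 27-41 | T4 41-45 | T7 45-55 | T6 55-68 |
Completion: T1=27  T2=12  T3=41  T4=45  T5=1  T6=68  T7=55
Turnaround (C−A): T1=25  T2=7  T3=40  T4=43  T5=1  T6=68  T7=50
Turnaround(T1) = completion − arrival = 27 − 2 = 25

25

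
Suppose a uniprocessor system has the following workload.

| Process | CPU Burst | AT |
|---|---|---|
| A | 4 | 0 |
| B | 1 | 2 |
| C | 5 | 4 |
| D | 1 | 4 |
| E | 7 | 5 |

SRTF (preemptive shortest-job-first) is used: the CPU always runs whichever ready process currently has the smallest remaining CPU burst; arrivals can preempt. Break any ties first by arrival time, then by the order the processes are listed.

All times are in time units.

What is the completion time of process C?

11

Timeline: | A 0-2 | B 2-3 | A 3-5 | D 5-6 | C 6-11 | E 11-18 |
Completion: A=5  B=3  C=11  D=6  E=18
Turnaround (C−A): A=5  B=1  C=7  D=2  E=13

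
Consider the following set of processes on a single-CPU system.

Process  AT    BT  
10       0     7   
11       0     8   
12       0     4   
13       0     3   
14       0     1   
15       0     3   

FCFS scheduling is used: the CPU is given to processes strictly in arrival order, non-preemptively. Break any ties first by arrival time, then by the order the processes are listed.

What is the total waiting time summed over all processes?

86

Schedule: | 10 0-7 | 11 7-15 | 12 15-19 | 13 19-22 | 14 22-23 | 15 23-26 |
Completion: 10=7  11=15  12=19  13=22  14=23  15=26
Turnaround (C−A): 10=7  11=15  12=19  13=22  14=23  15=26
Waiting = turnaround − burst: 10=0, 11=7, 12=15, 13=19, 14=22, 15=23
Total waiting = 0 + 7 + 15 + 19 + 22 + 23 = 86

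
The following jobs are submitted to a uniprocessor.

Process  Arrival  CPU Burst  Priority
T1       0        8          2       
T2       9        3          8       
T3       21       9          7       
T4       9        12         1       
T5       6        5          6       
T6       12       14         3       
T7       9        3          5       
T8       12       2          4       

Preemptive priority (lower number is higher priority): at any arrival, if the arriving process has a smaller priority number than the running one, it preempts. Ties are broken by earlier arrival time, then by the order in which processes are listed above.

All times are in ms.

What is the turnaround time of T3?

Gantt: | T1 0-8 | T5 8-9 | T4 9-21 | T6 21-35 | T8 35-37 | T7 37-40 | T5 40-44 | T3 44-53 | T2 53-56 |
Completion: T1=8  T2=56  T3=53  T4=21  T5=44  T6=35  T7=40  T8=37
Turnaround (C−A): T1=8  T2=47  T3=32  T4=12  T5=38  T6=23  T7=31  T8=25
Turnaround(T3) = completion − arrival = 53 − 21 = 32

32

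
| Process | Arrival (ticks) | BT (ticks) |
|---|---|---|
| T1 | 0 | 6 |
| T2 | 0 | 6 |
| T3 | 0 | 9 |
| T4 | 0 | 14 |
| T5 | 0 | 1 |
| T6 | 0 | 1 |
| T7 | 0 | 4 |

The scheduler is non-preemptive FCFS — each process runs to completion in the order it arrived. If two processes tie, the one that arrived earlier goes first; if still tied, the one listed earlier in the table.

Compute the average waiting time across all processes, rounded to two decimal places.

21.00

Timeline: | T1 0-6 | T2 6-12 | T3 12-21 | T4 21-35 | T5 35-36 | T6 36-37 | T7 37-41 |
Completion: T1=6  T2=12  T3=21  T4=35  T5=36  T6=37  T7=41
Waiting times: T1=0, T2=6, T3=12, T4=21, T5=35, T6=36, T7=37
Average waiting = (0+6+12+21+35+36+37) / 7 = 147/7 = 21.00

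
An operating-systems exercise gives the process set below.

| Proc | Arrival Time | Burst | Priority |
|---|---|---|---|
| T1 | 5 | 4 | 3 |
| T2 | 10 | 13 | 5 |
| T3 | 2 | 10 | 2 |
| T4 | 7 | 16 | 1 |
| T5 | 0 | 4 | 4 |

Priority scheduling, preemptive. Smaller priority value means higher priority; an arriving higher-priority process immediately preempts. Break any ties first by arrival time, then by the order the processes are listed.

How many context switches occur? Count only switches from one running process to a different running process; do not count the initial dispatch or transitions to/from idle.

Timeline: | T5 0-2 | T3 2-7 | T4 7-23 | T3 23-28 | T1 28-32 | T5 32-34 | T2 34-47 |
Completion: T1=32  T2=47  T3=28  T4=23  T5=34
Turnaround (C−A): T1=27  T2=37  T3=26  T4=16  T5=34

6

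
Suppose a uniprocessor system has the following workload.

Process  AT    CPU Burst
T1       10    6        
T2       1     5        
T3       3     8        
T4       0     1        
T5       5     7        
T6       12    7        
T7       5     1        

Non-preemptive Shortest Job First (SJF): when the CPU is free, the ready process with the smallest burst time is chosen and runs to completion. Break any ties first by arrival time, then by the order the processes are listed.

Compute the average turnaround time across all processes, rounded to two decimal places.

10.57

Gantt: | T4 0-1 | T2 1-6 | T7 6-7 | T5 7-14 | T1 14-20 | T6 20-27 | T3 27-35 |
Completion: T1=20  T2=6  T3=35  T4=1  T5=14  T6=27  T7=7
Turnaround (C−A): T1=10  T2=5  T3=32  T4=1  T5=9  T6=15  T7=2
Turnaround times: T1=10, T2=5, T3=32, T4=1, T5=9, T6=15, T7=2
Average turnaround = (10+5+32+1+9+15+2) / 7 = 74/7 = 10.57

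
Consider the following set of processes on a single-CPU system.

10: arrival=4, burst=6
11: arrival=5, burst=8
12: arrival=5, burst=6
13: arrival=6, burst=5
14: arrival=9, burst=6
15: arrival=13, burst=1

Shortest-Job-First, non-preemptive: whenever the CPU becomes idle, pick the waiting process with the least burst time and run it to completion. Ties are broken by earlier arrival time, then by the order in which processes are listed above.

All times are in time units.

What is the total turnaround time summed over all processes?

85

Gantt: | idle 0-4 | 10 4-10 | 13 10-15 | 15 15-16 | 12 16-22 | 14 22-28 | 11 28-36 |
Completion: 10=10  11=36  12=22  13=15  14=28  15=16
Turnaround = completion − arrival: 10=6, 11=31, 12=17, 13=9, 14=19, 15=3
Total turnaround = 6 + 31 + 17 + 9 + 19 + 3 = 85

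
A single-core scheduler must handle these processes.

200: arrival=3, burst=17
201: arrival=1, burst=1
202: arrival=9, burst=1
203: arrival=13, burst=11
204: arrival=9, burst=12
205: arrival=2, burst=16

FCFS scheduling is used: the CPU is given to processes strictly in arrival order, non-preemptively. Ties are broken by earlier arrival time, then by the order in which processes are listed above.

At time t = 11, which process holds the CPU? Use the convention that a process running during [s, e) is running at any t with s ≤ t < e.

205

Schedule: | idle 0-1 | 201 1-2 | 205 2-18 | 200 18-35 | 202 35-36 | 204 36-48 | 203 48-59 |
Completion: 200=35  201=2  202=36  203=59  204=48  205=18
Turnaround (C−A): 200=32  201=1  202=27  203=46  204=39  205=16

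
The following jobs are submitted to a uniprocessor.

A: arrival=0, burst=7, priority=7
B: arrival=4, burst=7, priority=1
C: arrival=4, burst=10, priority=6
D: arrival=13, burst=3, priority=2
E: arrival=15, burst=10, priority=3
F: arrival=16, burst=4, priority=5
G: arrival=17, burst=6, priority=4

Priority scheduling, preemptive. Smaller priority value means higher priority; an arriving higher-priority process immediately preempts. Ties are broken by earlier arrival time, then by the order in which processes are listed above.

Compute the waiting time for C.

30

Gantt: | A 0-4 | B 4-11 | C 11-13 | D 13-16 | E 16-26 | G 26-32 | F 32-36 | C 36-44 | A 44-47 |
Completion: A=47  B=11  C=44  D=16  E=26  F=36  G=32
Waiting(C) = turnaround − burst = 40 − 10 = 30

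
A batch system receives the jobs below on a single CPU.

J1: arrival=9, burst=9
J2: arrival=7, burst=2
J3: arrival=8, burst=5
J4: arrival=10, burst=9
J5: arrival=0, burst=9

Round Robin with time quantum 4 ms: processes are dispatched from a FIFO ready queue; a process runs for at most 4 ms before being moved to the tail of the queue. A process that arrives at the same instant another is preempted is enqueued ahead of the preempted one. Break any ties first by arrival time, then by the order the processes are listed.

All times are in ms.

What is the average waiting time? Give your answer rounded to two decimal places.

9.60

Timeline: | J5 0-8 | J2 8-10 | J3 10-14 | J5 14-15 | J1 15-19 | J4 19-23 | J3 23-24 | J1 24-28 | J4 28-32 | J1 32-33 | J4 33-34 |
Completion: J1=33  J2=10  J3=24  J4=34  J5=15
Waiting times: J1=15, J2=1, J3=11, J4=15, J5=6
Average waiting = (15+1+11+15+6) / 5 = 48/5 = 9.60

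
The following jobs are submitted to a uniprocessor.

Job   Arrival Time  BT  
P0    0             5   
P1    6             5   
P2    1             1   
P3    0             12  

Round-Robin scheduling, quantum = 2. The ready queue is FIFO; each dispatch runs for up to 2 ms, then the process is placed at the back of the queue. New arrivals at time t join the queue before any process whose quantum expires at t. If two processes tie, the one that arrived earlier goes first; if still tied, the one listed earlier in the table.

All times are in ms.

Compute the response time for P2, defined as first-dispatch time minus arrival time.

3

Schedule: | P0 0-2 | P3 2-4 | P2 4-5 | P0 5-7 | P3 7-9 | P1 9-11 | P0 11-12 | P3 12-14 | P1 14-16 | P3 16-18 | P1 18-19 | P3 19-23 |
Completion: P0=12  P1=19  P2=5  P3=23
Turnaround (C−A): P0=12  P1=13  P2=4  P3=23
Response(P2) = first start − arrival = 4 − 1 = 3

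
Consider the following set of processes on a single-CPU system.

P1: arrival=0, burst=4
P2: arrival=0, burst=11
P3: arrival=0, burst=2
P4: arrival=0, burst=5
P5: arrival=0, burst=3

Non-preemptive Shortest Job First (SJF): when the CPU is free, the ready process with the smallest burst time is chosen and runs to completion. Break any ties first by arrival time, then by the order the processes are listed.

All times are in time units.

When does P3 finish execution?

2

Schedule: | P3 0-2 | P5 2-5 | P1 5-9 | P4 9-14 | P2 14-25 |
Completion: P1=9  P2=25  P3=2  P4=14  P5=5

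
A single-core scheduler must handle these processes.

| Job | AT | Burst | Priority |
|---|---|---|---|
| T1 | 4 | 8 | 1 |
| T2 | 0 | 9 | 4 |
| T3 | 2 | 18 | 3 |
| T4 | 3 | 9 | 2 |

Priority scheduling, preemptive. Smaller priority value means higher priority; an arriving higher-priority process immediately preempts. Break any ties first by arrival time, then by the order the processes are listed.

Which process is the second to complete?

Timeline: | T2 0-2 | T3 2-3 | T4 3-4 | T1 4-12 | T4 12-20 | T3 20-37 | T2 37-44 |
Completion: T1=12  T2=44  T3=37  T4=20
Turnaround (C−A): T1=8  T2=44  T3=35  T4=17
Finish order: T1 → T4 → T3 → T2

T4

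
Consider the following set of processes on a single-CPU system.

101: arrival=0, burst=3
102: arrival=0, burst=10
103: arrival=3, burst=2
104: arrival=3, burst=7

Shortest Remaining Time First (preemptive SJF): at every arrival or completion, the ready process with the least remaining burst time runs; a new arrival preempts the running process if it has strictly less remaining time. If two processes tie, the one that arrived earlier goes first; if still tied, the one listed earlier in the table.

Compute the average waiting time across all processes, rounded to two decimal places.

Gantt: | 101 0-3 | 103 3-5 | 104 5-12 | 102 12-22 |
Completion: 101=3  102=22  103=5  104=12
Turnaround (C−A): 101=3  102=22  103=2  104=9
Waiting times: 101=0, 102=12, 103=0, 104=2
Average waiting = (0+12+0+2) / 4 = 14/4 = 3.50

3.50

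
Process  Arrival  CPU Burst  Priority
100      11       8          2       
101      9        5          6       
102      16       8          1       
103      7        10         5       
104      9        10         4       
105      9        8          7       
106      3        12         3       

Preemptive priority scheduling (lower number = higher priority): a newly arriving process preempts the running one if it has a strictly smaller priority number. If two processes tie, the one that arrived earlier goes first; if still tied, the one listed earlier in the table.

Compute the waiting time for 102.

0

Gantt: | idle 0-3 | 106 3-11 | 100 11-16 | 102 16-24 | 100 24-27 | 106 27-31 | 104 31-41 | 103 41-51 | 101 51-56 | 105 56-64 |
Completion: 100=27  101=56  102=24  103=51  104=41  105=64  106=31
Waiting(102) = turnaround − burst = 8 − 8 = 0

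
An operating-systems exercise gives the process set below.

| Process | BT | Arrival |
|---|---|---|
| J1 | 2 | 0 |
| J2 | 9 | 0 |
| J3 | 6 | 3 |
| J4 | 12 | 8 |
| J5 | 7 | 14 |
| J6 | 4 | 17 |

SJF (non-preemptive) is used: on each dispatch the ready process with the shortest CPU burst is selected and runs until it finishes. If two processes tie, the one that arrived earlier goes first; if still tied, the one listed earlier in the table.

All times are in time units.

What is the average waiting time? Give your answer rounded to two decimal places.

6.17

Timeline: | J1 0-2 | J2 2-11 | J3 11-17 | J6 17-21 | J5 21-28 | J4 28-40 |
Completion: J1=2  J2=11  J3=17  J4=40  J5=28  J6=21
Turnaround (C−A): J1=2  J2=11  J3=14  J4=32  J5=14  J6=4
Waiting times: J1=0, J2=2, J3=8, J4=20, J5=7, J6=0
Average waiting = (0+2+8+20+7+0) / 6 = 37/6 = 6.17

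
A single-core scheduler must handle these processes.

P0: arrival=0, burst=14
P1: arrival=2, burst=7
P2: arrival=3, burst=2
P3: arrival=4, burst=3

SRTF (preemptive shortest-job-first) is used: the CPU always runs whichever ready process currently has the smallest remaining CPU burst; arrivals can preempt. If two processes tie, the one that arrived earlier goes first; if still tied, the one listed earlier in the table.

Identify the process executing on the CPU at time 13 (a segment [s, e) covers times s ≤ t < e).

Schedule: | P0 0-2 | P1 2-3 | P2 3-5 | P3 5-8 | P1 8-14 | P0 14-26 |
Completion: P0=26  P1=14  P2=5  P3=8
Turnaround (C−A): P0=26  P1=12  P2=2  P3=4

P1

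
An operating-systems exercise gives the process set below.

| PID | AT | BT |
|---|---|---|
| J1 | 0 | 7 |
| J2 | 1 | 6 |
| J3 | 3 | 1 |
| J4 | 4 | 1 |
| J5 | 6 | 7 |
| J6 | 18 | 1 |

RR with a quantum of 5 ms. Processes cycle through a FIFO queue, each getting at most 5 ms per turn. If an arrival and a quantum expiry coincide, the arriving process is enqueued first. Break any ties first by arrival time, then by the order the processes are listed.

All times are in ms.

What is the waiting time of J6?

2

Gantt: | J1 0-5 | J2 5-10 | J3 10-11 | J4 11-12 | J1 12-14 | J5 14-19 | J2 19-20 | J6 20-21 | J5 21-23 |
Completion: J1=14  J2=20  J3=11  J4=12  J5=23  J6=21
Turnaround (C−A): J1=14  J2=19  J3=8  J4=8  J5=17  J6=3
Waiting(J6) = turnaround − burst = 3 − 1 = 2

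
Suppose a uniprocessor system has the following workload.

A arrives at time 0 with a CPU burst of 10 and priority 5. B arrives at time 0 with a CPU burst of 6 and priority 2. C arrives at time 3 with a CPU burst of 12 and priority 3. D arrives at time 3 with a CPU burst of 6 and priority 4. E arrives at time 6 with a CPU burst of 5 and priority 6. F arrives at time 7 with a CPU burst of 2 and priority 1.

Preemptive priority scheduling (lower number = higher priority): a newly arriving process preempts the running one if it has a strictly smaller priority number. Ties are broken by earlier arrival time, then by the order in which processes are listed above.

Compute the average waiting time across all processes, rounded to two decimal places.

13.00

Schedule: | B 0-6 | C 6-7 | F 7-9 | C 9-20 | D 20-26 | A 26-36 | E 36-41 |
Completion: A=36  B=6  C=20  D=26  E=41  F=9
Turnaround (C−A): A=36  B=6  C=17  D=23  E=35  F=2
Waiting times: A=26, B=0, C=5, D=17, E=30, F=0
Average waiting = (26+0+5+17+30+0) / 6 = 78/6 = 13.00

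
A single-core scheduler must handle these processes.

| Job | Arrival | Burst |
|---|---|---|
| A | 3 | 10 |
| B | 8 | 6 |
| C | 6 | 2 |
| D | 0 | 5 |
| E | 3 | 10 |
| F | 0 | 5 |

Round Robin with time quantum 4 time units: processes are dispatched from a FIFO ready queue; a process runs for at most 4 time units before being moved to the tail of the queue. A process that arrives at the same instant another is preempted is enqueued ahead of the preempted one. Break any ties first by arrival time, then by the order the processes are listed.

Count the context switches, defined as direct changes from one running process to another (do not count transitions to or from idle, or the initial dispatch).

Schedule: | D 0-4 | F 4-8 | A 8-12 | E 12-16 | D 16-17 | C 17-19 | B 19-23 | F 23-24 | A 24-28 | E 28-32 | B 32-34 | A 34-36 | E 36-38 |
Completion: A=36  B=34  C=19  D=17  E=38  F=24

12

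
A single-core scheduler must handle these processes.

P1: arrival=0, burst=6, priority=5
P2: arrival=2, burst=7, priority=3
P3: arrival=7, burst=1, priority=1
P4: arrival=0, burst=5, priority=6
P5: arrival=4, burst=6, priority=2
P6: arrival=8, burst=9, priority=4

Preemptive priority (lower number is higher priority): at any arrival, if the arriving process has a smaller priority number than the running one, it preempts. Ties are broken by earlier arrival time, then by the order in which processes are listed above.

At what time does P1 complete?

29

Timeline: | P1 0-2 | P2 2-4 | P5 4-7 | P3 7-8 | P5 8-11 | P2 11-16 | P6 16-25 | P1 25-29 | P4 29-34 |
Completion: P1=29  P2=16  P3=8  P4=34  P5=11  P6=25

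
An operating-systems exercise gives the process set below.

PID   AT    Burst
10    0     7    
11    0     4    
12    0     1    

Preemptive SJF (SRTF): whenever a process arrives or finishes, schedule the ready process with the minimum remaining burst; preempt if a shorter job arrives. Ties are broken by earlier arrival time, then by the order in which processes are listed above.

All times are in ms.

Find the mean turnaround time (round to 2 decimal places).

6.00

Timeline: | 12 0-1 | 11 1-5 | 10 5-12 |
Completion: 10=12  11=5  12=1
Turnaround times: 10=12, 11=5, 12=1
Average turnaround = (12+5+1) / 3 = 18/3 = 6.00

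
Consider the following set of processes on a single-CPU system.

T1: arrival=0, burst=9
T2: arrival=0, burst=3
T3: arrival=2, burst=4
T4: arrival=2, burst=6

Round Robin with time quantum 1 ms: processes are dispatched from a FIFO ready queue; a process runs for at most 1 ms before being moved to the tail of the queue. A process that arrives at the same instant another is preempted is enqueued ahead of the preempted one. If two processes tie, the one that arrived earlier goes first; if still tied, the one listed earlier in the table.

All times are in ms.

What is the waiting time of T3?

9

Gantt: | T1 0-1 | T2 1-2 | T1 2-3 | T3 3-4 | T4 4-5 | T2 5-6 | T1 6-7 | T3 7-8 | T4 8-9 | T2 9-10 | T1 10-11 | T3 11-12 | T4 12-13 | T1 13-14 | T3 14-15 | T4 15-16 | T1 16-17 | T4 17-18 | T1 18-19 | T4 19-20 | T1 20-22 |
Completion: T1=22  T2=10  T3=15  T4=20
Turnaround (C−A): T1=22  T2=10  T3=13  T4=18
Waiting(T3) = turnaround − burst = 13 − 4 = 9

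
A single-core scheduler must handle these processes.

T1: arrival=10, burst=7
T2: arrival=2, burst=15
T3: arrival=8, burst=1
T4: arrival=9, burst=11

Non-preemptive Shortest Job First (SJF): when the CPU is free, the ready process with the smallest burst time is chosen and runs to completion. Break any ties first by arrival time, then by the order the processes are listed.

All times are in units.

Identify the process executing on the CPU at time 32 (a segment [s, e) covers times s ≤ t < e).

Schedule: | idle 0-2 | T2 2-17 | T3 17-18 | T1 18-25 | T4 25-36 |
Completion: T1=25  T2=17  T3=18  T4=36

T4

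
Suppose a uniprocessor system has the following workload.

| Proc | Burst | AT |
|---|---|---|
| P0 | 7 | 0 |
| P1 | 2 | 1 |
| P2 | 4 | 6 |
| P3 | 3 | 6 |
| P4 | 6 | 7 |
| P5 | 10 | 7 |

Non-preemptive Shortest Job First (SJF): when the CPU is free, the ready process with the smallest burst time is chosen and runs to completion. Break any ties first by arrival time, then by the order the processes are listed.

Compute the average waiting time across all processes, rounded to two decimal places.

6.50

Timeline: | P0 0-7 | P1 7-9 | P3 9-12 | P2 12-16 | P4 16-22 | P5 22-32 |
Completion: P0=7  P1=9  P2=16  P3=12  P4=22  P5=32
Turnaround (C−A): P0=7  P1=8  P2=10  P3=6  P4=15  P5=25
Waiting times: P0=0, P1=6, P2=6, P3=3, P4=9, P5=15
Average waiting = (0+6+6+3+9+15) / 6 = 39/6 = 6.50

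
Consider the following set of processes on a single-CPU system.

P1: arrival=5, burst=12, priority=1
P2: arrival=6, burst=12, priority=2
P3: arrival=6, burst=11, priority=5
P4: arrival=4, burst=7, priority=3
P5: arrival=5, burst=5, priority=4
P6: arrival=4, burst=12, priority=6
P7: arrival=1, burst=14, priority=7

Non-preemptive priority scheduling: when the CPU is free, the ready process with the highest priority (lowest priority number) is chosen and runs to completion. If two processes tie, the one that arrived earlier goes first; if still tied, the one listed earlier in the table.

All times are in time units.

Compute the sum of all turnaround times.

283

Gantt: | idle 0-1 | P7 1-15 | P1 15-27 | P2 27-39 | P4 39-46 | P5 46-51 | P3 51-62 | P6 62-74 |
Completion: P1=27  P2=39  P3=62  P4=46  P5=51  P6=74  P7=15
Turnaround (C−A): P1=22  P2=33  P3=56  P4=42  P5=46  P6=70  P7=14
Turnaround = completion − arrival: P1=22, P2=33, P3=56, P4=42, P5=46, P6=70, P7=14
Total turnaround = 22 + 33 + 56 + 42 + 46 + 70 + 14 = 283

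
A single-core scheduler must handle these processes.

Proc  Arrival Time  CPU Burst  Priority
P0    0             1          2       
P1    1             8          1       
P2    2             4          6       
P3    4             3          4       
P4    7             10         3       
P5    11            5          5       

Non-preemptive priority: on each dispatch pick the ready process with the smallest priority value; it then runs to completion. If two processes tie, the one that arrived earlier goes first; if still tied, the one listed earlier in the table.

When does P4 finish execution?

19

Gantt: | P0 0-1 | P1 1-9 | P4 9-19 | P3 19-22 | P5 22-27 | P2 27-31 |
Completion: P0=1  P1=9  P2=31  P3=22  P4=19  P5=27
Turnaround (C−A): P0=1  P1=8  P2=29  P3=18  P4=12  P5=16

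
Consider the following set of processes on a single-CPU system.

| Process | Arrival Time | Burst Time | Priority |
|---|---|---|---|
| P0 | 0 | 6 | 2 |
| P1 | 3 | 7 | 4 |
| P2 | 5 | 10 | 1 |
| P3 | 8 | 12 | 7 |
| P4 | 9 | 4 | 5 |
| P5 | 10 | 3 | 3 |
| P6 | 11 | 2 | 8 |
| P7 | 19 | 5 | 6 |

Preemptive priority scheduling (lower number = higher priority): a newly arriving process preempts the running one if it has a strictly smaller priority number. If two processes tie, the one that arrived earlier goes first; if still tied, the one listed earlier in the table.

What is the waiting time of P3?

Schedule: | P0 0-5 | P2 5-15 | P0 15-16 | P5 16-19 | P1 19-26 | P4 26-30 | P7 30-35 | P3 35-47 | P6 47-49 |
Completion: P0=16  P1=26  P2=15  P3=47  P4=30  P5=19  P6=49  P7=35
Turnaround (C−A): P0=16  P1=23  P2=10  P3=39  P4=21  P5=9  P6=38  P7=16
Waiting(P3) = turnaround − burst = 39 − 12 = 27

27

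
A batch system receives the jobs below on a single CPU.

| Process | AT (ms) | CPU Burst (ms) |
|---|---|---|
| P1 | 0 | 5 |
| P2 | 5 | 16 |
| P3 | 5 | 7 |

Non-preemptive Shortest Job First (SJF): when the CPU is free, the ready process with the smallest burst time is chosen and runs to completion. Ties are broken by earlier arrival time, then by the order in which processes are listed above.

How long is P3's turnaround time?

Timeline: | P1 0-5 | P3 5-12 | P2 12-28 |
Completion: P1=5  P2=28  P3=12
Turnaround(P3) = completion − arrival = 12 − 5 = 7

7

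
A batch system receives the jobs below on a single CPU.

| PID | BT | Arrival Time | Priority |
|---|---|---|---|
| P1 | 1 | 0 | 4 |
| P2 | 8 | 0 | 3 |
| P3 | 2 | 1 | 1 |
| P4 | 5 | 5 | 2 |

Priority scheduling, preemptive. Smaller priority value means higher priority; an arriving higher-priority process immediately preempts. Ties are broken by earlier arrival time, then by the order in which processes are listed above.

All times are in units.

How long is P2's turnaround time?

Gantt: | P2 0-1 | P3 1-3 | P2 3-5 | P4 5-10 | P2 10-15 | P1 15-16 |
Completion: P1=16  P2=15  P3=3  P4=10
Turnaround (C−A): P1=16  P2=15  P3=2  P4=5
Turnaround(P2) = completion − arrival = 15 − 0 = 15

15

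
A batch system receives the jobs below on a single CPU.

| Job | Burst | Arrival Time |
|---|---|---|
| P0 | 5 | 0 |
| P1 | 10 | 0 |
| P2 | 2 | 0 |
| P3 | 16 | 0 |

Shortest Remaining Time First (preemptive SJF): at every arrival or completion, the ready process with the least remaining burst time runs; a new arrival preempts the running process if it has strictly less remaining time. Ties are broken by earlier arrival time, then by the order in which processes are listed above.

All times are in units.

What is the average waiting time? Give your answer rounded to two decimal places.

6.50

Schedule: | P2 0-2 | P0 2-7 | P1 7-17 | P3 17-33 |
Completion: P0=7  P1=17  P2=2  P3=33
Turnaround (C−A): P0=7  P1=17  P2=2  P3=33
Waiting times: P0=2, P1=7, P2=0, P3=17
Average waiting = (2+7+0+17) / 4 = 26/4 = 6.50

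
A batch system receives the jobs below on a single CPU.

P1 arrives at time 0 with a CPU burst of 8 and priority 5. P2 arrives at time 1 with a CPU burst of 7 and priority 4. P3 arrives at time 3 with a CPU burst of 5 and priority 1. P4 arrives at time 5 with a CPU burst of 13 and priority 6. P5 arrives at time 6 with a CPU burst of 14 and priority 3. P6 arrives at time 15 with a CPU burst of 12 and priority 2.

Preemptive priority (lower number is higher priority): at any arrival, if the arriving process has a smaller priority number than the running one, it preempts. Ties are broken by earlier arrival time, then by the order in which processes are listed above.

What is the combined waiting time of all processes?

124

Gantt: | P1 0-1 | P2 1-3 | P3 3-8 | P5 8-15 | P6 15-27 | P5 27-34 | P2 34-39 | P1 39-46 | P4 46-59 |
Completion: P1=46  P2=39  P3=8  P4=59  P5=34  P6=27
Waiting = turnaround − burst: P1=38, P2=31, P3=0, P4=41, P5=14, P6=0
Total waiting = 38 + 31 + 0 + 41 + 14 + 0 = 124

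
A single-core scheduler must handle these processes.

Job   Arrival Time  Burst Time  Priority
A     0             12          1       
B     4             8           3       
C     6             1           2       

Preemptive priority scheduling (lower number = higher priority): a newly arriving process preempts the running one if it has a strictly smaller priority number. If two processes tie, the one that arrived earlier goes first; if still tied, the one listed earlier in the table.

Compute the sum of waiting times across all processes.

15

Schedule: | A 0-12 | C 12-13 | B 13-21 |
Completion: A=12  B=21  C=13
Turnaround (C−A): A=12  B=17  C=7
Waiting = turnaround − burst: A=0, B=9, C=6
Total waiting = 0 + 9 + 6 = 15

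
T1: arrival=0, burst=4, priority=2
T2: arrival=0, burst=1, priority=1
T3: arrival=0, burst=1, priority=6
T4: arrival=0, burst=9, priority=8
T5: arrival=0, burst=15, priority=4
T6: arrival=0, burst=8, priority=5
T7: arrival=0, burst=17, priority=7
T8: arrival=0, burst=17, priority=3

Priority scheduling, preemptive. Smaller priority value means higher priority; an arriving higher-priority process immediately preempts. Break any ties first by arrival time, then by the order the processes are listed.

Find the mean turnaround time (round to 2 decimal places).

Schedule: | T2 0-1 | T1 1-5 | T8 5-22 | T5 22-37 | T6 37-45 | T3 45-46 | T7 46-63 | T4 63-72 |
Completion: T1=5  T2=1  T3=46  T4=72  T5=37  T6=45  T7=63  T8=22
Turnaround (C−A): T1=5  T2=1  T3=46  T4=72  T5=37  T6=45  T7=63  T8=22
Turnaround times: T1=5, T2=1, T3=46, T4=72, T5=37, T6=45, T7=63, T8=22
Average turnaround = (5+1+46+72+37+45+63+22) / 8 = 291/8 = 36.38

36.38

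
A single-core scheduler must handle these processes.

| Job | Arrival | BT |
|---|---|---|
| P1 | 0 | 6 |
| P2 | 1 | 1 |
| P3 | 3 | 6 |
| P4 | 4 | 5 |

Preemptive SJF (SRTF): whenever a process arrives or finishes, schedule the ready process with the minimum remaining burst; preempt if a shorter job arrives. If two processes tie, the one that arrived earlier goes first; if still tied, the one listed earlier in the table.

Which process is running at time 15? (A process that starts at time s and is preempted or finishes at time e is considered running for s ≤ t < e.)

Schedule: | P1 0-1 | P2 1-2 | P1 2-7 | P4 7-12 | P3 12-18 |
Completion: P1=7  P2=2  P3=18  P4=12

P3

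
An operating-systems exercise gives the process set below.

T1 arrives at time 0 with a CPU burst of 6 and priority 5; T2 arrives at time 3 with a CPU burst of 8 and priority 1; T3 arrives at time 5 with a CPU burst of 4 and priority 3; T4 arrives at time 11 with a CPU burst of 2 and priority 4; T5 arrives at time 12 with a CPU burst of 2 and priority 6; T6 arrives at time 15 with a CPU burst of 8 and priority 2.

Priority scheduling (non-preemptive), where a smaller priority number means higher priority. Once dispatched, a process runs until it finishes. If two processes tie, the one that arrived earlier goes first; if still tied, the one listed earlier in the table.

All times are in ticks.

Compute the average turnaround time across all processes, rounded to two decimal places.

Schedule: | T1 0-6 | T2 6-14 | T3 14-18 | T6 18-26 | T4 26-28 | T5 28-30 |
Completion: T1=6  T2=14  T3=18  T4=28  T5=30  T6=26
Turnaround (C−A): T1=6  T2=11  T3=13  T4=17  T5=18  T6=11
Turnaround times: T1=6, T2=11, T3=13, T4=17, T5=18, T6=11
Average turnaround = (6+11+13+17+18+11) / 6 = 76/6 = 12.67

12.67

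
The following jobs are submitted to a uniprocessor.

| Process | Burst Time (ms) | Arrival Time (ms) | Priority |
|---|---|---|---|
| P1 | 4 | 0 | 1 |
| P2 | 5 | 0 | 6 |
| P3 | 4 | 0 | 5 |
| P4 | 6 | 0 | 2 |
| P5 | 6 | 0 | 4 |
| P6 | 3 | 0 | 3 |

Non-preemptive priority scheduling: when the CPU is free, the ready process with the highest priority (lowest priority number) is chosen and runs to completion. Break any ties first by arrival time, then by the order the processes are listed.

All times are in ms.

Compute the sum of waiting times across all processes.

69

Timeline: | P1 0-4 | P4 4-10 | P6 10-13 | P5 13-19 | P3 19-23 | P2 23-28 |
Completion: P1=4  P2=28  P3=23  P4=10  P5=19  P6=13
Turnaround (C−A): P1=4  P2=28  P3=23  P4=10  P5=19  P6=13
Waiting = turnaround − burst: P1=0, P2=23, P3=19, P4=4, P5=13, P6=10
Total waiting = 0 + 23 + 19 + 4 + 13 + 10 = 69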